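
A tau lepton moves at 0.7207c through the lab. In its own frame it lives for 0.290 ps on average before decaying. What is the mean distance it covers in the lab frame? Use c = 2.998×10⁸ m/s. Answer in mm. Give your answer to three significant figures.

0.0904 mm

β² = 0.51940849, so γ = 1/√0.48059151 = 1.4425.
Lab-frame lifetime: Δt = γτ = 1.4425 × 0.290 ps = 0.41832 ps.
Distance: d = vΔt = 0.7207 × 2.998×10⁸ m/s × 4.1832×10^-13 s = 9.04×10^-5 m = 0.0904 mm.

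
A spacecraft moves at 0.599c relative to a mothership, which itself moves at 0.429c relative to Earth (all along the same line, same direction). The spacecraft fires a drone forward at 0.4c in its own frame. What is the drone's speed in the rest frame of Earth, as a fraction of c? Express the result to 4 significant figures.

0.9176c

First combine the drone and spacecraft (S''→S'): u₁ = (0.4 + 0.599)/(1 + 0.4×0.599) = 0.999/1.2396 = 0.80591.
Then combine with the mothership (S'→S): u = (0.80591 + 0.429)/(1 + 0.80591×0.429) = 1.23491/1.34573539 = 0.91765.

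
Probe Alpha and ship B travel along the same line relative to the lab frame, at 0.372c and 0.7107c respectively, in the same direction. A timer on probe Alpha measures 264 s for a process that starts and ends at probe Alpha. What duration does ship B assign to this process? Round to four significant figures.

297.4 s

Speed of probe Alpha in ship B's frame: u = (v_A − v_B)/(1 − v_A v_B/c²) = (0.372 − 0.7107)/(1 − 0.372×0.7107) = −0.3387/0.7356196 = −0.46043; |u| = 0.46043c.
At |u| = 0.46043c, γ = (1 − 0.211996)^(−1/2) = 1.1265.
Probe Alpha's interval is proper; time dilation gives Δt_B = γΔτ = 1.1265 × 264 s = 297.4 s.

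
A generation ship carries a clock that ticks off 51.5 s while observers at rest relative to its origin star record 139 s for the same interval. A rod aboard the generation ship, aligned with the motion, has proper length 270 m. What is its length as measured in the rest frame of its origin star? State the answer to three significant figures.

The time-dilation ratio gives γ = 139/51.5 = 2.69903.
The rod contracts by the same γ: 270 m / 2.69903 = 100 m.

100 m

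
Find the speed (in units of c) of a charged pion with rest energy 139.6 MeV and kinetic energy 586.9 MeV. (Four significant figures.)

K = (γ−1)mc², so γ = 1 + 586.9/139.6 = 5.2042.
Then v/c = √(1 − γ⁻²) = √(1 − 0.0369226) = √0.9630774 = 0.9814.

0.9814c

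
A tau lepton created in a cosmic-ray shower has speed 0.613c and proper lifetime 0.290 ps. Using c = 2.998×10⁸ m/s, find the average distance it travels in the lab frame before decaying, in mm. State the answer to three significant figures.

0.0675 mm

γ = 1/√(1 − β²) = 1/√(1 − 0.375769) = 1/√0.624231 = 1/0.790083 = 1.2657.
Lab-frame lifetime: Δt = γτ = 1.2657 × 0.290 ps = 0.36705 ps.
Distance: d = vΔt = 0.613 × 2.998×10⁸ m/s × 3.6705×10^-13 s = 6.75×10^-5 m = 0.0675 mm.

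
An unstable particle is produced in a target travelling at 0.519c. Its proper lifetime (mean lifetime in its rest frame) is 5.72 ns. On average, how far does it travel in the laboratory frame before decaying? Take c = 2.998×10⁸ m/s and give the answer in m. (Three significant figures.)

1.04 m

β² = 0.269361, so γ = 1/√0.730639 = 1.1699.
Lab-frame lifetime: Δt = γτ = 1.1699 × 5.72 ns = 6.6918 ns.
Distance: d = vΔt = 0.519 × 2.998×10⁸ m/s × 6.6918×10^-9 s = 1.04 m.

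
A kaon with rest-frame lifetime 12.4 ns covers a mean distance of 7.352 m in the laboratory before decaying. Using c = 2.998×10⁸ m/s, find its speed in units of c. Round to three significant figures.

Lab distance = (lab lifetime)·v = γτ·βc, so βγ = d/(cτ) = 7.352/(2.998×10⁸ × 1.240×10^-8) = 1.9777.
With βγ = 1.9777: γ² = 1 + (βγ)² = 4.9113, and β = (βγ)/γ = 1.9777/2.21615 = 0.892.

0.892c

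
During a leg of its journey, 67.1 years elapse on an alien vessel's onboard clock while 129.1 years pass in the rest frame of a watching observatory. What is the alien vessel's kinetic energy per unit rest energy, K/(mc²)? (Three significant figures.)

0.924

γ = Δt/Δτ = 129.1/67.1 = 1.92399.
K/(mc²) = γ − 1 = 1.92399 − 1 = 0.924.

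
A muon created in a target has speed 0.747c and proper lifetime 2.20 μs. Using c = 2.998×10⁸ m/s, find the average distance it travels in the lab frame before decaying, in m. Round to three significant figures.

γ = 1/√(1 − β²) = 1/√(1 − 0.558009) = 1/√0.441991 = 1/0.664824 = 1.5042.
Lab-frame lifetime: Δt = γτ = 1.5042 × 2.20 μs = 3.3092 μs.
Distance: d = vΔt = 0.747 × 2.998×10⁸ m/s × 3.3092×10^-6 s = 741 m.

741 m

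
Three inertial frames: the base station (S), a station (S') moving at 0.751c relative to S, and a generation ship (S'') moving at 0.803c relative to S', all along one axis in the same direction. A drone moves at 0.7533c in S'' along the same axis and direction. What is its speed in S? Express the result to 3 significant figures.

0.996c

First combine the drone and generation ship (S''→S'): u₁ = (0.7533 + 0.803)/(1 + 0.7533×0.803) = 1.5563/1.6048999 = 0.96972.
Then combine with the station (S'→S): u = (0.96972 + 0.751)/(1 + 0.96972×0.751) = 1.72072/1.72825972 = 0.99564.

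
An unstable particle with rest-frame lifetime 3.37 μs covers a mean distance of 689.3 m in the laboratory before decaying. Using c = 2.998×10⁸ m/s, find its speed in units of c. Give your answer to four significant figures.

0.5636c

Let x = d/(cτ) = 689.3 m / (2.998×10⁸ m/s × 3.370×10^-6 s) = 0.68226. Since d = βγcτ, x = βγ = β/√(1−β²).
Solving: β² = x²/(1+x²) = 0.465479/1.465479 = 0.317629, so β = 0.5636.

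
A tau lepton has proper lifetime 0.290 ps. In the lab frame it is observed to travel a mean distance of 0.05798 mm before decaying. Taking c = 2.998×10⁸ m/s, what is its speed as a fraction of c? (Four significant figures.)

d = βγcτ ⇒ βγ = d/(cτ) = 5.798×10^-5 m / (8.6942×10^-5 m) = 0.66688.
β = (βγ)/√(1+(βγ)²) = 0.66688/√1.444729 = 0.5548.

0.5548c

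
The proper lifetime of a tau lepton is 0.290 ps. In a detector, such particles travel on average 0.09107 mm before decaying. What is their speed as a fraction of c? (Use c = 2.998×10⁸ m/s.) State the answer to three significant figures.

0.723c

Let x = d/(cτ) = 9.107×10^-5 m / (2.998×10⁸ m/s × 2.900×10^-13 s) = 1.0475. Since d = βγcτ, x = βγ = β/√(1−β²).
Solving: β² = x²/(1+x²) = 1.09726/2.09726 = 0.523187, so β = 0.723.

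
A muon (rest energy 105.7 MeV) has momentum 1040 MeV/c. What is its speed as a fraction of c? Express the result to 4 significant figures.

0.9949c

βγ = pc/(mc²) = 1040/105.7 = 9.8392.
Since γ² = 1 + (βγ)² = 97.8099, γ = √97.8099 = 9.88989, and β = (βγ)/γ = 9.8392/9.88989 = 0.9949.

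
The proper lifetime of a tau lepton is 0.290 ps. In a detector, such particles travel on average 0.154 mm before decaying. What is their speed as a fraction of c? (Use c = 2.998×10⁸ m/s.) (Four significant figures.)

Lab distance = (lab lifetime)·v = γτ·βc, so βγ = d/(cτ) = 1.540×10^-4/(2.998×10⁸ × 2.900×10^-13) = 1.7713.
With βγ = 1.7713: γ² = 1 + (βγ)² = 4.1375, and β = (βγ)/γ = 1.7713/2.03408 = 0.8708.

0.8708c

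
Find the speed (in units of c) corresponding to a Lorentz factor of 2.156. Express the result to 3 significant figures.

β = √(1 − 1/γ²) = √(1 − 1/4.648336) = √0.784869 = 0.886.

0.886c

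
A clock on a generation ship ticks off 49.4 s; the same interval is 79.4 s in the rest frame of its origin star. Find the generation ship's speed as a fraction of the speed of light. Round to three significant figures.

0.783c

γ = Δt/Δτ = 79.4/49.4 = 1.6073.
β = √(1 − 1/γ²) = √(1 − 0.387085) = √0.612915 = 0.783.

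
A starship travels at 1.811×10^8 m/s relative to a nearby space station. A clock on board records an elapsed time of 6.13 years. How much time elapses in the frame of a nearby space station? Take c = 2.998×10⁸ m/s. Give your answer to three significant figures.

7.69 years

β = v/c = (1.811×10^8 m/s)/(2.998×10⁸ m/s) = 0.604069.
Lorentz factor: γ = (1 − 0.3648994)^(−1/2) = 1.2548.
The onboard clock measures proper time, so the interval in the rest frame of a nearby space station is dilated: Δt = γ·Δτ = 1.2548 × 6.13 years = 7.69 years.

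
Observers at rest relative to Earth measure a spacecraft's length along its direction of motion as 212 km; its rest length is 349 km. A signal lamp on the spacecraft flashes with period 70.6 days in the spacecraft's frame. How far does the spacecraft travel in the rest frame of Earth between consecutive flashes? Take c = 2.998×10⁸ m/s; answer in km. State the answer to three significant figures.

2.39×10^12 km

From L = L₀/γ: γ = 349/212 = 1.64623.
β = √(1 − 1/γ²) = 0.79436. Lab-frame period = γτ = 1.64623×70.6 days = 116.22 days. Distance = βc × γτ = 0.79436 × 2.998×10⁸ m/s × 10041408 s = 2.3914×10^15 m = 2.39×10^12 km.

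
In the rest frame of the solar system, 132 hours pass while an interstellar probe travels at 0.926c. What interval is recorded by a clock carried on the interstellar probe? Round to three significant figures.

49.8 hours

With β = 0.926, γ = 1/√(1 − 0.926²) = 1/√0.142524 = 2.6488.
The moving clock records proper time: Δτ = Δt/γ = 132/2.6488 = 49.8 hours.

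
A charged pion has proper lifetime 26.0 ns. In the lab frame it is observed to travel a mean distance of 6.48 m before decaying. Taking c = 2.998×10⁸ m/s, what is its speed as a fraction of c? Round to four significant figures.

0.6393c

Lab distance = (lab lifetime)·v = γτ·βc, so βγ = d/(cτ) = 6.480/(2.998×10⁸ × 2.600×10^-8) = 0.83132.
With βγ = 0.83132: γ² = 1 + (βγ)² = 1.691093, and β = (βγ)/γ = 0.83132/1.30042 = 0.6393.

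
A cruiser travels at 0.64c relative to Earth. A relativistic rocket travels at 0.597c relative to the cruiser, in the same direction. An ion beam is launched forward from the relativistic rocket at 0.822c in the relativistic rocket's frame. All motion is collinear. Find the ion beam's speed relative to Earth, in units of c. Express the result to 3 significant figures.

Apply u = (u'+v)/(1+u'v) twice. Ion beam in the cruiser frame: (0.822+0.597)/(1+0.822·0.597) = 1.419/1.490734 = 0.95188c.
That velocity, transformed to the rest frame of Earth: (0.95188+0.64)/(1+0.95188·0.64) = 1.59188/1.6092032 = 0.98923c.

0.989c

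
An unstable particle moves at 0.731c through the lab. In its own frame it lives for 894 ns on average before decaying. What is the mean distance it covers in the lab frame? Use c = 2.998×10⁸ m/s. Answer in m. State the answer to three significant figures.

287 m

β² = 0.534361, so γ = 1/√0.465639 = 1.4655.
Lab-frame lifetime: Δt = γτ = 1.4655 × 894 ns = 1310.2 ns.
Distance: d = vΔt = 0.731 × 2.998×10⁸ m/s × 1.3102×10^-6 s = 287 m.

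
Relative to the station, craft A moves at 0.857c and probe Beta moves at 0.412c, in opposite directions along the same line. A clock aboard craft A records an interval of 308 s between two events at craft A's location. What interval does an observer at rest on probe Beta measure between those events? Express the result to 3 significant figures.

The velocity of craft A relative to probe Beta is (0.857 + 0.412)c / (1 + 0.857×0.412) = 0.93786c; relative speed 0.93786c.
γ for this relative speed: γ = 1/√(1 − 0.879581) = 2.8817.
The clock on craft A records proper time, so probe Beta measures Δt = γΔτ = 2.8817 × 308 = 888 s.

888 s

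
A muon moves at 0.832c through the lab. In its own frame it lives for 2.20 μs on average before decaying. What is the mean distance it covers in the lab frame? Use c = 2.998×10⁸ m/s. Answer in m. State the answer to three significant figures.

γ = 1/√(1 − β²) = 1/√(1 − 0.692224) = 1/√0.307776 = 1/0.554776 = 1.8025.
Lab-frame lifetime: Δt = γτ = 1.8025 × 2.20 μs = 3.9655 μs.
Distance: d = vΔt = 0.832 × 2.998×10⁸ m/s × 3.9655×10^-6 s = 989 m.

989 m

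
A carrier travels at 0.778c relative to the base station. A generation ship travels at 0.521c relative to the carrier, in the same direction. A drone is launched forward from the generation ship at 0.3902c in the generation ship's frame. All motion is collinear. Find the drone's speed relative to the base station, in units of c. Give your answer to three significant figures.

First combine the drone and generation ship (S''→S'): u₁ = (0.3902 + 0.521)/(1 + 0.3902×0.521) = 0.9112/1.2032942 = 0.75725.
Then combine with the carrier (S'→S): u = (0.75725 + 0.778)/(1 + 0.75725×0.778) = 1.53525/1.5891405 = 0.96609.

0.966c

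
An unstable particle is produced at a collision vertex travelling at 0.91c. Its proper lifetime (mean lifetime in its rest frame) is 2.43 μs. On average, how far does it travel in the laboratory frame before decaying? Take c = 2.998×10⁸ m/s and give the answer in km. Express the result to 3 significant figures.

1.60 km

With β = 0.91, γ = 1/√(1 − 0.91²) = 1/√0.1719 = 2.4119.
Lab-frame lifetime: Δt = γτ = 2.4119 × 2.43 μs = 5.8609 μs.
Distance: d = vΔt = 0.91 × 2.998×10⁸ m/s × 5.8609×10^-6 s = 1600 m = 1.60 km.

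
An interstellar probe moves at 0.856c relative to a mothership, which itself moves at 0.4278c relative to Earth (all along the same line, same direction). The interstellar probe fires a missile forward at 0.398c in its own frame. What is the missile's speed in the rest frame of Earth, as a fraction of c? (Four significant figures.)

0.9736c

First combine the missile and interstellar probe (S''→S'): u₁ = (0.398 + 0.856)/(1 + 0.398×0.856) = 1.254/1.340688 = 0.93534.
Then combine with the mothership (S'→S): u = (0.93534 + 0.4278)/(1 + 0.93534×0.4278) = 1.36314/1.400138452 = 0.97358.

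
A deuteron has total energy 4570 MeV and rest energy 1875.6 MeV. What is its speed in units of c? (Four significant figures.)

0.9119c

γ = E/(mc²) = 4570/1875.6 = 2.4366.
β = √(1 − 1/γ²) = √(1 − 0.168435) = √0.831565 = 0.9119.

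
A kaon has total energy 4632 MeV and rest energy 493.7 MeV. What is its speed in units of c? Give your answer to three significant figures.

Total energy E = γmc² gives γ = 4632/493.7 = 9.3822.
Hence β = √(1 − 1/γ²) = √(1 − 0.0113603) = √0.9886397 = 0.994.

0.994c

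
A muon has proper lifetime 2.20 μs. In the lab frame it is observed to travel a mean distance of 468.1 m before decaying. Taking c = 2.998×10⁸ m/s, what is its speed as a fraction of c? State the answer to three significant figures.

0.579c

Lab distance = (lab lifetime)·v = γτ·βc, so βγ = d/(cτ) = 468.1/(2.998×10⁸ × 2.200×10^-6) = 0.70972.
With βγ = 0.70972: γ² = 1 + (βγ)² = 1.503702, and β = (βγ)/γ = 0.70972/1.22626 = 0.579.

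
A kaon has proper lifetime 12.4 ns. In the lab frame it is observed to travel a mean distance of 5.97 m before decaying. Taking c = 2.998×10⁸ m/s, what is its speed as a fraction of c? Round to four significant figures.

0.8489c

Lab distance = (lab lifetime)·v = γτ·βc, so βγ = d/(cτ) = 5.970/(2.998×10⁸ × 1.240×10^-8) = 1.6059.
With βγ = 1.6059: γ² = 1 + (βγ)² = 3.57891, and β = (βγ)/γ = 1.6059/1.8918 = 0.8489.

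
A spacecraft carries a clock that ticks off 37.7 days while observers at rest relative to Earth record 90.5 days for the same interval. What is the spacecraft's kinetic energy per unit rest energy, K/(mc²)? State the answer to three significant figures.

1.40

The time-dilation ratio gives γ = 90.5/37.7 = 2.40053.
Since K = (γ−1)mc², K/(mc²) = 2.40053 − 1 = 1.40.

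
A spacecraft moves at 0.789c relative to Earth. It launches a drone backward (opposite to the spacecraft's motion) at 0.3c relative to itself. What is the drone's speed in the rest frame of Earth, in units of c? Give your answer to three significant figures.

Relativistic velocity addition: u = (u' + v)/(1 + u'v/c²), with u' = −0.3c and v = 0.789c.
Numerator: −0.3 + 0.789 = 0.489. Denominator: 1 + (−0.3)(0.789) = 0.7633.
u = 0.489/0.7633 = 0.64064, so the speed is 0.641c.

0.641c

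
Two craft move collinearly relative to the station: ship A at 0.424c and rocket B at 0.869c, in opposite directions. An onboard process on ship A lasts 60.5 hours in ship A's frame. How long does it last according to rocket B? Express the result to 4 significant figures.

184.7 hours

The velocity of ship A relative to rocket B is (0.424 + 0.869)c / (1 + 0.424×0.869) = 0.94486c; relative speed 0.94486c.
At |u| = 0.94486c, γ = (1 − 0.89276)^(−1/2) = 3.0537.
Ship A's interval is proper; time dilation gives Δt_B = γΔτ = 3.0537 × 60.5 hours = 184.7 hours.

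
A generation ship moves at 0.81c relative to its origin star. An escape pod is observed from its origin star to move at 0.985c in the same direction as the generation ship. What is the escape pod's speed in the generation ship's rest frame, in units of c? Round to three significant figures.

Transform to the generation ship's frame: u' = (u − v)/(1 − uv/c²).
u' = (0.985 − 0.81)/(1 − 0.985×0.81) = 0.175/0.20215 = 0.86569.
Speed in the generation ship's frame: 0.866c (in the same direction).

0.866c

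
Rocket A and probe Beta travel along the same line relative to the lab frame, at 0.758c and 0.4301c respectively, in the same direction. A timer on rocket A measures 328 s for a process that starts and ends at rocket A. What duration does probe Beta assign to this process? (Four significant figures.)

375.4 s

Transform rocket A's velocity into probe Beta's frame: (0.758 − 0.4301)/(1 − 0.758·0.4301) = 0.3279/0.6739842, so the relative speed is 0.48651c.
γ for this relative speed: γ = 1/√(1 − 0.236692) = 1.1446.
Rocket A's interval is proper; time dilation gives Δt_B = γΔτ = 1.1446 × 328 s = 375.4 s.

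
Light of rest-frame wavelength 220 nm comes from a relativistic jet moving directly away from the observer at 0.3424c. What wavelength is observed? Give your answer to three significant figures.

314 nm

Relativistic Doppler for wavelength: λ_obs = λ_src · √((1+β)/(1−β)).
With β = 0.3424: factor = √(1.3424/0.6576) = 1.4288.
λ_obs = 220 × 1.4288 = 314 nm.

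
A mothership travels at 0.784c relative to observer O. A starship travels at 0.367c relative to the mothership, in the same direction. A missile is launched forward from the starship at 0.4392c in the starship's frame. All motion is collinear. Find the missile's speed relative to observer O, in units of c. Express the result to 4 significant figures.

Apply u = (u'+v)/(1+u'v) twice. Missile in the mothership frame: (0.4392+0.367)/(1+0.4392·0.367) = 0.8062/1.1611864 = 0.69429c.
That velocity, transformed to the rest frame of observer O: (0.69429+0.784)/(1+0.69429·0.784) = 1.47829/1.54432336 = 0.95724c.

0.9572c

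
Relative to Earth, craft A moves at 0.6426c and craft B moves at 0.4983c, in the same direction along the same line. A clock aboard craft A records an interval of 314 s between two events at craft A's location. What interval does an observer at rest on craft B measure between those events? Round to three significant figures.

The velocity of craft A relative to craft B is (0.6426 − 0.4983)c / (1 − 0.6426×0.4983) = 0.21227c; relative speed 0.21227c.
γ for this relative speed: γ = 1/√(1 − 0.0450586) = 1.0233.
Craft A's interval is proper; time dilation gives Δt_B = γΔτ = 1.0233 × 314 s = 321 s.

321 s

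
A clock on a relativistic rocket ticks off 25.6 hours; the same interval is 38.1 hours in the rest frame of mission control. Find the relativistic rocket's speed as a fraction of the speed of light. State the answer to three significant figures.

0.741c

γ = Δt/Δτ = 38.1/25.6 = 1.4883.
β = √(1 − 1/γ²) = √(1 − 0.45146) = √0.54854 = 0.741.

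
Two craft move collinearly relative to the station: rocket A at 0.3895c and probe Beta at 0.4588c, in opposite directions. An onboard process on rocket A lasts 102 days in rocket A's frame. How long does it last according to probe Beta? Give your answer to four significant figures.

Transform rocket A's velocity into probe Beta's frame: (0.3895 + 0.4588)/(1 + 0.3895·0.4588) = 0.8483/1.1787026, so the relative speed is 0.71969c.
γ for this relative speed: γ = 1/√(1 − 0.517954) = 1.4403.
The clock on rocket A records proper time, so probe Beta measures Δt = γΔτ = 1.4403 × 102 = 146.9 days.

146.9 days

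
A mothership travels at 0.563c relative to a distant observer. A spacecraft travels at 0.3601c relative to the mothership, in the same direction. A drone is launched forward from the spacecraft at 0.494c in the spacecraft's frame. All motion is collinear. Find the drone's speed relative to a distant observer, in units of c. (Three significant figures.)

0.915c

First combine the drone and spacecraft (S''→S'): u₁ = (0.494 + 0.3601)/(1 + 0.494×0.3601) = 0.8541/1.1778894 = 0.72511.
Then combine with the mothership (S'→S): u = (0.72511 + 0.563)/(1 + 0.72511×0.563) = 1.28811/1.40823693 = 0.9147.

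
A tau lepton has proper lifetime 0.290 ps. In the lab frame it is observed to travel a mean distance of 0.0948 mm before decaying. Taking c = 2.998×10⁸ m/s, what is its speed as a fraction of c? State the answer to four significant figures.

Let x = d/(cτ) = 9.480×10^-5 m / (2.998×10⁸ m/s × 2.900×10^-13 s) = 1.0904. Since d = βγcτ, x = βγ = β/√(1−β²).
Solving: β² = x²/(1+x²) = 1.18897/2.18897 = 0.543164, so β = 0.7370.

0.7370c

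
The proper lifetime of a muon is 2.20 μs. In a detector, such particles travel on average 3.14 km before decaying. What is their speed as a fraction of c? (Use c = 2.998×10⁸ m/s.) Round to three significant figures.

Lab distance = (lab lifetime)·v = γτ·βc, so βγ = d/(cτ) = 3140/(2.998×10⁸ × 2.200×10^-6) = 4.7607.
With βγ = 4.7607: γ² = 1 + (βγ)² = 23.6643, and β = (βγ)/γ = 4.7607/4.8646 = 0.979.

0.979c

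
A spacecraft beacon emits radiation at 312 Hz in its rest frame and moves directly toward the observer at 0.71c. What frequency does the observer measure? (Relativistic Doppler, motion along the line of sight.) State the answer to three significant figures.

758 Hz

Relativistic Doppler (source moving toward): f_obs = f_src · √((1+β)/(1−β)).
With β = 0.71: factor = √(1.71/0.29) = 2.4283.
f_obs = 312 × 2.4283 = 758 Hz.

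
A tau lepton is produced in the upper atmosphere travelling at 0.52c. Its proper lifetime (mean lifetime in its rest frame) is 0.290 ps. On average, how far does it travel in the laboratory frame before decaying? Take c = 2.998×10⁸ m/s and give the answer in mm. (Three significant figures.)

With β = 0.52, γ = 1/√(1 − 0.52²) = 1/√0.7296 = 1.1707.
Lab-frame lifetime: Δt = γτ = 1.1707 × 0.290 ps = 0.3395 ps.
Distance: d = vΔt = 0.52 × 2.998×10⁸ m/s × 3.3950×10^-13 s = 5.29×10^-5 m = 0.0529 mm.

0.0529 mm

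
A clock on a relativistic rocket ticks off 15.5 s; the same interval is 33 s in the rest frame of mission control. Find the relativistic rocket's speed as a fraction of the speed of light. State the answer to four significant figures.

0.8828c

γ = Δt/Δτ = 33/15.5 = 2.129.
β = √(1 − 1/γ²) = √(1 − 0.220622) = √0.779378 = 0.8828.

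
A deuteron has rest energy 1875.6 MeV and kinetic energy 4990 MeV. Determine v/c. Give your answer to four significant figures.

K = (γ−1)mc², so γ = 1 + 4990/1875.6 = 3.6605.
Then v/c = √(1 − γ⁻²) = √(1 − 0.074631) = √0.925369 = 0.9620.

0.9620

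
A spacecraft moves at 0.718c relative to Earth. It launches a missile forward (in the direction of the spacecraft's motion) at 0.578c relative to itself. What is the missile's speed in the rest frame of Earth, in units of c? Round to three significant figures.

0.916c

In units of c, u = (u' + v)/(1 + u'v) with u' = 0.578 and v = 0.718.
Numerator: 0.578 + 0.718 = 1.296. Denominator: 1 + (0.578)(0.718) = 1.415004.
u = 1.296/1.415004 = 0.9159, so the speed is 0.916c.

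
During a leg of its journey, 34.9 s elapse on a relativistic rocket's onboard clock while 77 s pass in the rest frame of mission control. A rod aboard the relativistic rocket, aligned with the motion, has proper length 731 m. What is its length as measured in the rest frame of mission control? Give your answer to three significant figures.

The time-dilation ratio gives γ = 77/34.9 = 2.2063.
L = L₀/γ = 731/2.2063 = 331 m.

331 m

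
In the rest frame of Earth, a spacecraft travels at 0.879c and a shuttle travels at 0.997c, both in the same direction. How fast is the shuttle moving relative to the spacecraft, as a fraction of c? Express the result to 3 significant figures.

0.954c

Transform to the spacecraft's frame: u' = (u − v)/(1 − uv/c²).
u' = (0.997 − 0.879)/(1 − 0.997×0.879) = 0.118/0.123637 = 0.95441.
Speed in the spacecraft's frame: 0.954c (in the same direction).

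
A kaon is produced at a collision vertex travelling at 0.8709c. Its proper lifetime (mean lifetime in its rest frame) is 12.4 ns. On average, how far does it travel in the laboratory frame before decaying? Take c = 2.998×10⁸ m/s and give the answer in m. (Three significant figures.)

6.59 m

With β = 0.8709, γ = 1/√(1 − 0.8709²) = 1/√0.24153319 = 2.0348.
Lab-frame lifetime: Δt = γτ = 2.0348 × 12.4 ns = 25.232 ns.
Distance: d = vΔt = 0.8709 × 2.998×10⁸ m/s × 2.5232×10^-8 s = 6.59 m.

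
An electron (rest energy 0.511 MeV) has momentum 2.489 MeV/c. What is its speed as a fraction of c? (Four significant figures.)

pc/(mc²) = 2.489/0.511 = 4.8708 = βγ = β/√(1−β²).
So β² = x²/(1 + x²) with x = 4.8708: x² = 23.7247, β² = 23.7247/24.7247 = 0.959555, β = 0.9796.

0.9796c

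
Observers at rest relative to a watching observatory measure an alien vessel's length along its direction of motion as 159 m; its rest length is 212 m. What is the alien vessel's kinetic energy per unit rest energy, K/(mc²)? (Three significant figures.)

From L = L₀/γ: γ = 212/159 = 1.33333.
Since K = (γ−1)mc², K/(mc²) = 1.33333 − 1 = 0.333.

0.333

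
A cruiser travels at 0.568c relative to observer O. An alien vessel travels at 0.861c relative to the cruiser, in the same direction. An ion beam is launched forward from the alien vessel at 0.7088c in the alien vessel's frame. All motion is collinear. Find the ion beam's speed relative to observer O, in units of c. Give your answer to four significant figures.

0.9930c

First combine the ion beam and alien vessel (S''→S'): u₁ = (0.7088 + 0.861)/(1 + 0.7088×0.861) = 1.5698/1.6102768 = 0.97486.
Then combine with the cruiser (S'→S): u = (0.97486 + 0.568)/(1 + 0.97486×0.568) = 1.54286/1.55372048 = 0.99301.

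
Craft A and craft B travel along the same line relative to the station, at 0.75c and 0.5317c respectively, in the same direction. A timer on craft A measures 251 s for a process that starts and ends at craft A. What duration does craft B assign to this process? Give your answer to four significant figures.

269.4 s

Speed of craft A in craft B's frame: u = (v_A − v_B)/(1 − v_A v_B/c²) = (0.75 − 0.5317)/(1 − 0.75×0.5317) = 0.2183/0.601225 = 0.36309; |u| = 0.36309c.
At |u| = 0.36309c, γ = (1 − 0.131834)^(−1/2) = 1.0732.
The clock on craft A records proper time, so craft B measures Δt = γΔτ = 1.0732 × 251 = 269.4 s.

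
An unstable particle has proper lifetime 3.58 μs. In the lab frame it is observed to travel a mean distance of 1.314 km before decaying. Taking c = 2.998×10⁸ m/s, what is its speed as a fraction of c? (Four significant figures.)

Lab distance = (lab lifetime)·v = γτ·βc, so βγ = d/(cτ) = 1314/(2.998×10⁸ × 3.580×10^-6) = 1.2243.
With βγ = 1.2243: γ² = 1 + (βγ)² = 2.49891, and β = (βγ)/γ = 1.2243/1.58079 = 0.7745.

0.7745c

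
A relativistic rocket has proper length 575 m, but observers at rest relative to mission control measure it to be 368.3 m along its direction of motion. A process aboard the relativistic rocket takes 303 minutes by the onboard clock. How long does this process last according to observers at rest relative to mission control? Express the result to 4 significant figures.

473.1 minutes

γ = L₀/L = 575/368.3 = 1.56123.
The same γ dilates the second interval: 1.56123 × 303 minutes = 473.1 minutes.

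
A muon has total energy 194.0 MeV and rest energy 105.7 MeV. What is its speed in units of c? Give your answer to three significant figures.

0.839c

Total energy E = γmc² gives γ = 194.0/105.7 = 1.8354.
Hence β = √(1 − 1/γ²) = √(1 − 0.296851) = √0.703149 = 0.839.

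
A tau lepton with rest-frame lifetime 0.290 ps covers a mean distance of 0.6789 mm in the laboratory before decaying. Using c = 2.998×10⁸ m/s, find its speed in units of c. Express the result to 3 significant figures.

Lab distance = (lab lifetime)·v = γτ·βc, so βγ = d/(cτ) = 6.789×10^-4/(2.998×10⁸ × 2.900×10^-13) = 7.8087.
With βγ = 7.8087: γ² = 1 + (βγ)² = 61.9758, and β = (βγ)/γ = 7.8087/7.87247 = 0.992.

0.992c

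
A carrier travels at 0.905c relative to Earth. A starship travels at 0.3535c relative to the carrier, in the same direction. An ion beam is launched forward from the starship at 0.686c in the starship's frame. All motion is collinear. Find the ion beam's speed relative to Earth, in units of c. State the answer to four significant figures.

Compose velocities in two stages. Stage 1 (into S'): u₁ = (0.686+0.3535)/(1+0.686×0.3535) = 0.83662.
Stage 2 (into S): u = (0.83662+0.905)/(1+0.83662×0.905) = 0.99117, so the speed is 0.9912c.

0.9912c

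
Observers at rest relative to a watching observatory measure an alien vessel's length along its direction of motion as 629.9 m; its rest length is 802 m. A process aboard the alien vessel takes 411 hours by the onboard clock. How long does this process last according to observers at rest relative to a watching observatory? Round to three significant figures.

Length contraction gives γ = L₀/L = 802/629.9 = 1.27322.
Δt = γΔτ = 1.27322 × 411 = 523 hours.

523 hours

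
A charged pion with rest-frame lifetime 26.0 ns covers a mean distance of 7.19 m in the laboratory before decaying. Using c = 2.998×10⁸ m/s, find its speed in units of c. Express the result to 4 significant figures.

d = βγcτ ⇒ βγ = d/(cτ) = 7.190 m / (7.7948 m) = 0.92241.
β = (βγ)/√(1+(βγ)²) = 0.92241/√1.85084 = 0.6780.

0.6780c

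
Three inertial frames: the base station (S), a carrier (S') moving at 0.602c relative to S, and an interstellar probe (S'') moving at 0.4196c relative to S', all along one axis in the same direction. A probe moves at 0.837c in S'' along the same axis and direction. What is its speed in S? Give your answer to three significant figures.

Compose velocities in two stages. Stage 1 (into S'): u₁ = (0.837+0.4196)/(1+0.837×0.4196) = 0.92998.
Stage 2 (into S): u = (0.92998+0.602)/(1+0.92998×0.602) = 0.98213, so the speed is 0.982c.

0.982c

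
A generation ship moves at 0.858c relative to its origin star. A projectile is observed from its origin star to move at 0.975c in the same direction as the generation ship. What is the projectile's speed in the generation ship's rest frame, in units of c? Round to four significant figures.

Transform to the generation ship's frame: u' = (u − v)/(1 − uv/c²).
u' = (0.975 − 0.858)/(1 − 0.975×0.858) = 0.117/0.16345 = 0.71582.
Speed in the generation ship's frame: 0.7158c (in the same direction).

0.7158c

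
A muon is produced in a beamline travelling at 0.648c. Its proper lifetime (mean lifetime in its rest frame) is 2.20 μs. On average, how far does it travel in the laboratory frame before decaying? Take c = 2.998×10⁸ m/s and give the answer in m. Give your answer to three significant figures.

561 m

Lorentz factor: γ = (1 − 0.419904)^(−1/2) = 1.313.
Lab-frame lifetime: Δt = γτ = 1.313 × 2.20 μs = 2.8886 μs.
Distance: d = vΔt = 0.648 × 2.998×10⁸ m/s × 2.8886×10^-6 s = 561 m.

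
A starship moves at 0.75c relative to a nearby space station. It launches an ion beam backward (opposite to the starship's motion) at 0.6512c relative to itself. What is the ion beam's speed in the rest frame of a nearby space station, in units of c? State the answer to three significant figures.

0.193c

Relativistic velocity addition: u = (u' + v)/(1 + u'v/c²), with u' = −0.6512c and v = 0.75c.
Numerator: −0.6512 + 0.75 = 0.0988. Denominator: 1 + (−0.6512)(0.75) = 0.5116.
u = 0.0988/0.5116 = 0.19312, so the speed is 0.193c.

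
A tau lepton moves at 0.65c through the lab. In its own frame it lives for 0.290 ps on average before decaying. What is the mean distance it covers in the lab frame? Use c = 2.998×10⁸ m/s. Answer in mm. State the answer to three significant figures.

0.0744 mm

γ = 1/√(1 − β²) = 1/√(1 − 0.4225) = 1/√0.5775 = 1/0.759934 = 1.3159.
Lab-frame lifetime: Δt = γτ = 1.3159 × 0.290 ps = 0.38161 ps.
Distance: d = vΔt = 0.65 × 2.998×10⁸ m/s × 3.8161×10^-13 s = 7.44×10^-5 m = 0.0744 mm.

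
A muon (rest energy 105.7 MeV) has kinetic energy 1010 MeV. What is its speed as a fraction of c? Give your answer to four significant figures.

γ = 1 + K/(mc²) = 1 + 1010/105.7 = 10.555.
β = √(1 − 1/γ²) = √(1 − 0.00897601) = √0.99102399 = 0.9955.

0.9955c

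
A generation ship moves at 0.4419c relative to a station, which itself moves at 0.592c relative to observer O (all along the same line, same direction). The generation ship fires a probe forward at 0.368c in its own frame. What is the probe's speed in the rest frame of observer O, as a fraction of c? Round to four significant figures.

0.9124c

Compose velocities in two stages. Stage 1 (into S'): u₁ = (0.368+0.4419)/(1+0.368×0.4419) = 0.69662.
Stage 2 (into S): u = (0.69662+0.592)/(1+0.69662×0.592) = 0.91236, so the speed is 0.9124c.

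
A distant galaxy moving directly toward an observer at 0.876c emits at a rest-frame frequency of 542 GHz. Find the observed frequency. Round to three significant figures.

2110 GHz

Relativistic Doppler (source moving toward): f_obs = f_src · √((1+β)/(1−β)).
With β = 0.876: factor = √(1.876/0.124) = 3.8896.
f_obs = 542 × 3.8896 = 2110 GHz.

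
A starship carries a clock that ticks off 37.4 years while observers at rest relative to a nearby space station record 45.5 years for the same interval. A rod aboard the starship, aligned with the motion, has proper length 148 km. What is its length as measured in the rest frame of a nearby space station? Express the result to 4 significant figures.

121.7 km

From Δt = γΔτ: γ = 45.5/37.4 = 1.21658.
L = L₀/γ = 148/1.21658 = 121.7 km.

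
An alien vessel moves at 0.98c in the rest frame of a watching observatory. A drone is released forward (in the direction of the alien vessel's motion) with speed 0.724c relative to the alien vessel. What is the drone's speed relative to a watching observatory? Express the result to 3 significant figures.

0.997c

In units of c, u = (u' + v)/(1 + u'v) with u' = 0.724 and v = 0.98.
Numerator: 0.724 + 0.98 = 1.704. Denominator: 1 + (0.724)(0.98) = 1.70952.
u = 1.704/1.70952 = 0.99677, so the speed is 0.997c.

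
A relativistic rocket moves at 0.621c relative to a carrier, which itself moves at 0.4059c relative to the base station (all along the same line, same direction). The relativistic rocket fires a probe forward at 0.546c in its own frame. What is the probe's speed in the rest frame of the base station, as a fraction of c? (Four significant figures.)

0.9436c

First combine the probe and relativistic rocket (S''→S'): u₁ = (0.546 + 0.621)/(1 + 0.546×0.621) = 1.167/1.339066 = 0.8715.
Then combine with the carrier (S'→S): u = (0.8715 + 0.4059)/(1 + 0.8715×0.4059) = 1.2774/1.35374185 = 0.94361.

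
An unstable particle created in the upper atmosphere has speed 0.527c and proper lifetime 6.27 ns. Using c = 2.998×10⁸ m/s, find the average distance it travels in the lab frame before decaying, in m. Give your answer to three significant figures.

β² = 0.277729, so γ = 1/√0.722271 = 1.1767.
Lab-frame lifetime: Δt = γτ = 1.1767 × 6.27 ns = 7.3779 ns.
Distance: d = vΔt = 0.527 × 2.998×10⁸ m/s × 7.3779×10^-9 s = 1.17 m.

1.17 m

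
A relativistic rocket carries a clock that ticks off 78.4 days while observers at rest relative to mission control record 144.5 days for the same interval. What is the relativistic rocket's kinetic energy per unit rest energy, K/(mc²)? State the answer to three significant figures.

0.843

The time-dilation ratio gives γ = 144.5/78.4 = 1.84311.
Since K = (γ−1)mc², K/(mc²) = 1.84311 − 1 = 0.843.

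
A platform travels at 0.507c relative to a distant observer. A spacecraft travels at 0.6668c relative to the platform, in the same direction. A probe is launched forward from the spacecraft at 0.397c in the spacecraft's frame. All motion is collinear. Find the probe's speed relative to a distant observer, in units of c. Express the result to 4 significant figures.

0.9451c

First combine the probe and spacecraft (S''→S'): u₁ = (0.397 + 0.6668)/(1 + 0.397×0.6668) = 1.0638/1.2647196 = 0.84114.
Then combine with the platform (S'→S): u = (0.84114 + 0.507)/(1 + 0.84114×0.507) = 1.34814/1.42645798 = 0.9451.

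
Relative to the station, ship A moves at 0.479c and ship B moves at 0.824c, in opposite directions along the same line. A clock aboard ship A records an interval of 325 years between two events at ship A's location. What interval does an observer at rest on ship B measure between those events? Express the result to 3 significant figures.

911 years

Speed of ship A in ship B's frame: u = (v_A + v_B)/(1 + v_A v_B/c²) = (0.479 + 0.824)/(1 + 0.479×0.824) = 1.303/1.394696 = 0.93425; |u| = 0.93425c.
γ for this relative speed: γ = 1/√(1 − 0.872823) = 2.8041.
The clock on ship A records proper time, so ship B measures Δt = γΔτ = 2.8041 × 325 = 911 years.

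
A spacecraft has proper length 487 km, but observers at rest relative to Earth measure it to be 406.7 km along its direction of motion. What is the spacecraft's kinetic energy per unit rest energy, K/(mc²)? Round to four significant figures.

From L = L₀/γ: γ = 487/406.7 = 1.19744.
K/(mc²) = γ − 1 = 1.19744 − 1 = 0.1974.

0.1974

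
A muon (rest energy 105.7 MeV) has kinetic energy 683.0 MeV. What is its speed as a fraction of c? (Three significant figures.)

K = (γ−1)mc², so γ = 1 + 683.0/105.7 = 7.4617.
Then v/c = √(1 − γ⁻²) = √(1 − 0.0179607) = √0.9820393 = 0.991.

0.991c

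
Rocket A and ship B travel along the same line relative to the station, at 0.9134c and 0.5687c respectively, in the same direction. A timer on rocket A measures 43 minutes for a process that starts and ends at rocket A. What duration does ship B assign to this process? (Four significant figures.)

61.71 minutes

The velocity of rocket A relative to ship B is (0.9134 − 0.5687)c / (1 − 0.9134×0.5687) = 0.7173c; relative speed 0.7173c.
At |u| = 0.7173c, γ = (1 − 0.514519)^(−1/2) = 1.4352.
Rocket A's interval is proper; time dilation gives Δt_B = γΔτ = 1.4352 × 43 minutes = 61.71 minutes.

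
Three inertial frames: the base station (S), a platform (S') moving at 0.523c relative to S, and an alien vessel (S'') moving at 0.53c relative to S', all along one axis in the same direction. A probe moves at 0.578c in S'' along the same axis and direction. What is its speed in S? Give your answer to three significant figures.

0.950c

Compose velocities in two stages. Stage 1 (into S'): u₁ = (0.578+0.53)/(1+0.578×0.53) = 0.84817.
Stage 2 (into S): u = (0.84817+0.523)/(1+0.84817×0.523) = 0.94983, so the speed is 0.950c.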